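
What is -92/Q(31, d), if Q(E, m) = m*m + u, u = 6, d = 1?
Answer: -92/7 ≈ -13.143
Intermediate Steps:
Q(E, m) = 6 + m**2 (Q(E, m) = m*m + 6 = m**2 + 6 = 6 + m**2)
-92/Q(31, d) = -92/(6 + 1**2) = -92/(6 + 1) = -92/7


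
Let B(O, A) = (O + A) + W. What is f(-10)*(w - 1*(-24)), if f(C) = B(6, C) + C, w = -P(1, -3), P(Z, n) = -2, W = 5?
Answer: -234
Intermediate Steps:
B(O, A) = 5 + A + O (B(O, A) = (O + A) + 5 = (A + O) + 5 = 5 + A + O)
w = 2 (w = -1*(-2) = 2)
f(C) = 11 + 2*C (f(C) = (5 + C + 6) + C = (11 + C) + C = 11 + 2*C)
f(-10)*(w - 1*(-24)) = (11 + 2*(-10))*(2 - 1*(-24)) = (11 - 20)*(2 + 24) = -9*26 = -234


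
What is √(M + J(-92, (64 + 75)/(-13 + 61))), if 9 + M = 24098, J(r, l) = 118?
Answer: √24207 ≈ 155.59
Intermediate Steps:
M = 24089 (M = -9 + 24098 = 24089)
√(M + J(-92, (64 + 75)/(-13 + 61))) = √(24089 + 118) = √24207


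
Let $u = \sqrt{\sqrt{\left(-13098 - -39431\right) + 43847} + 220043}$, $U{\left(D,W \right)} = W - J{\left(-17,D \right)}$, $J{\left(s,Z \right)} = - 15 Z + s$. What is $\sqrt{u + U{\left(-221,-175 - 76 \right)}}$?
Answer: $\sqrt{-3549 + \sqrt{220043 + 22 \sqrt{145}}} \approx 55.494 i$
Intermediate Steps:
$J{\left(s,Z \right)} = s - 15 Z$
$U{\left(D,W \right)} = 17 + W + 15 D$ ($U{\left(D,W \right)} = W - \left(-17 - 15 D\right) = W + \left(17 + 15 D\right) = 17 + W + 15 D$)
$u = \sqrt{220043 + 22 \sqrt{145}}$ ($u = \sqrt{\sqrt{\left(-13098 + 39431\right) + 43847} + 220043} = \sqrt{\sqrt{26333 + 43847} + 220043} = \sqrt{\sqrt{70180} + 220043} = \sqrt{22 \sqrt{145} + 220043} = \sqrt{220043 + 22 \sqrt{145}} \approx 469.37$)
$\sqrt{u + U{\left(-221,-175 - 76 \right)}} = \sqrt{\sqrt{220043 + 22 \sqrt{145}} + \left(17 - 251 + 15 \left(-221\right)\right)} = \sqrt{\sqrt{220043 + 22 \sqrt{145}} - 3549} = \sqrt{-3549 + \sqrt{220043 + 22 \sqrt{145}}}$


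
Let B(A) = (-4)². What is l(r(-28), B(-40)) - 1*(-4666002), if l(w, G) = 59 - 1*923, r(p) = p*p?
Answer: 4665138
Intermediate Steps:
r(p) = p²
B(A) = 16
l(w, G) = -864 (l(w, G) = 59 - 923 = -864)
l(r(-28), B(-40)) - 1*(-4666002) = -864 - 1*(-4666002) = -864 + 4666002 = 4665138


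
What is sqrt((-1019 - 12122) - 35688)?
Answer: I*sqrt(48829) ≈ 220.97*I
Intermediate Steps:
sqrt((-1019 - 12122) - 35688) = sqrt(-13141 - 35688) = sqrt(-48829) = I*sqrt(48829)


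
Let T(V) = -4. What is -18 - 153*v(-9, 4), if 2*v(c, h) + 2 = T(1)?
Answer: 441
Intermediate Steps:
v(c, h) = -3 (v(c, h) = -1 + (½)*(-4) = -1 - 2 = -3)
-18 - 153*v(-9, 4) = -18 - 153*(-3) = -18 + 459 = 441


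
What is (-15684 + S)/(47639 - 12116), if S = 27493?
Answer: 11809/35523 ≈ 0.33243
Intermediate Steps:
(-15684 + S)/(47639 - 12116) = (-15684 + 27493)/(47639 - 12116) = 11809/35523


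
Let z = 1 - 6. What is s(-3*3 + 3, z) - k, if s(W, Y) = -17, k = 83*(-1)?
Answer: 66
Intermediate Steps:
k = -83
z = -5
s(-3*3 + 3, z) - k = -17 - 1*(-83) = -17 + 83 = 66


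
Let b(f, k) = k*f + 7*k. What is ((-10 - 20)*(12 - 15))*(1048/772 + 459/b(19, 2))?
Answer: 4599495/5018 ≈ 916.60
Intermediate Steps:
b(f, k) = 7*k + f*k (b(f, k) = f*k + 7*k = 7*k + f*k)
((-10 - 20)*(12 - 15))*(1048/772 + 459/b(19, 2)) = ((-10 - 20)*(12 - 15))*(1048/772 + 459/((2*(7 + 19)))) = (-30*(-3))*(1048*(1/772) + 459/((2*26))) = 90*(262/193 + 459/52) = 90*(102211/10036) = 4599495/5018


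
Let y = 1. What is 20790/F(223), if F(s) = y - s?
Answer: -3465/37 ≈ -93.649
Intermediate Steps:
F(s) = 1 - s
20790/F(223) = 20790/(1 - 1*223) = 20790/(1 - 223) = 20790/(-222) = 20790*(-1/222) = -3465/37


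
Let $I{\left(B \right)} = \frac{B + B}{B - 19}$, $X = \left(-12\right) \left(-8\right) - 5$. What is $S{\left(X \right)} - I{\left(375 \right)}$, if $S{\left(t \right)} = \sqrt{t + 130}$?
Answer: $- \frac{375}{178} + \sqrt{221} \approx 12.759$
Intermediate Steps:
$X = 91$ ($X = 96 - 5 = 91$)
$I{\left(B \right)} = \frac{2 B}{-19 + B}$
$S{\left(t \right)} = \sqrt{130 + t}$
$S{\left(X \right)} - I{\left(375 \right)} = \sqrt{130 + 91} - 2 \cdot 375 \frac{1}{-19 + 375} = \sqrt{221} - 2 \cdot 375 \cdot \frac{1}{356} = \sqrt{221} - \frac{375}{178} = - \frac{375}{178} + \sqrt{221}$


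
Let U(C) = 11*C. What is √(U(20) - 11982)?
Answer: I*√11762 ≈ 108.45*I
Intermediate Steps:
√(U(20) - 11982) = √(11*20 - 11982) = √(220 - 11982) = √(-11762) = I*√11762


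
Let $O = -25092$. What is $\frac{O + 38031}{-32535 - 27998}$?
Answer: $- \frac{12939}{60533} \approx -0.21375$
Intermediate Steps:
$\frac{O + 38031}{-32535 - 27998} = \frac{-25092 + 38031}{-32535 - 27998} = \frac{12939}{-60533} = 12939 \left(- \frac{1}{60533}\right) = - \frac{12939}{60533}$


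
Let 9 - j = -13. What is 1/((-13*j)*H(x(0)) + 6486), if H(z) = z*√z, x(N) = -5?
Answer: 3243/26146348 - 715*I*√5/26146348 ≈ 0.00012403 - 6.1148e-5*I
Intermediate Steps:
H(z) = z^(3/2)
j = 22 (j = 9 - 1*(-13) = 9 + 13 = 22)
1/((-13*j)*H(x(0)) + 6486) = 1/((-13*22)*(-5)^(3/2) + 6486) = 1/(-(-1430)*I*√5 + 6486) = 1/(1430*I*√5 + 6486) = 1/(6486 + 1430*I*√5)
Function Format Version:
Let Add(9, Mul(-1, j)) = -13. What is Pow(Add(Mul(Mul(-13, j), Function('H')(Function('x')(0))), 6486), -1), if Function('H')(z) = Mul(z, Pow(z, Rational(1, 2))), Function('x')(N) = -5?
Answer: Add(Rational(3243, 26146348), Mul(Rational(-715, 26146348), I, Pow(5, Rational(1, 2)))) ≈ Add(0.00012403, Mul(-6.1148e-5, I))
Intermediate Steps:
Function('H')(z) = Pow(z, Rational(3, 2))
j = 22 (j = Add(9, Mul(-1, -13)) = Add(9, 13) = 22)
Pow(Add(Mul(Mul(-13, j), Function('H')(Function('x')(0))), 6486), -1) = Pow(Add(Mul(Mul(-13, 22), Pow(-5, Rational(3, 2))), 6486), -1) = Pow(Add(Mul(-286, Mul(-5, I, Pow(5, Rational(1, 2)))), 6486), -1) = Pow(Add(Mul(1430, I, Pow(5, Rational(1, 2))), 6486), -1) = Pow(Add(6486, Mul(1430, I, Pow(5, Rational(1, 2)))), -1)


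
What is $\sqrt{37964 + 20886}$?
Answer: $5 \sqrt{2354} \approx 242.59$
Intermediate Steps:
$\sqrt{37964 + 20886} = \sqrt{58850} = 5 \sqrt{2354}$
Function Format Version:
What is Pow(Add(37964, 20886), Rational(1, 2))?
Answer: Mul(5, Pow(2354, Rational(1, 2))) ≈ 242.59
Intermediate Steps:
Pow(Add(37964, 20886), Rational(1, 2)) = Pow(58850, Rational(1, 2)) = Mul(5, Pow(2354, Rational(1, 2)))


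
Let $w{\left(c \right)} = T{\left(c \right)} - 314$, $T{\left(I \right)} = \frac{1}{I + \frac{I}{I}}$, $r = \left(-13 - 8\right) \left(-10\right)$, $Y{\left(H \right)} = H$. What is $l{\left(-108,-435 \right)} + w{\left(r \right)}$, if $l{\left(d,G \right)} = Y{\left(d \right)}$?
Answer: $- \frac{89041}{211} \approx -422.0$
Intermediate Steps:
$l{\left(d,G \right)} = d$
$r = 210$ ($r = \left(-21\right) \left(-10\right) = 210$)
$T{\left(I \right)} = \frac{1}{1 + I}$ ($T{\left(I \right)} = \frac{1}{I + 1} = \frac{1}{1 + I}$)
$w{\left(c \right)} = -314 + \frac{1}{1 + c}$ ($w{\left(c \right)} = \frac{1}{1 + c} - 314 = -314 + \frac{1}{1 + c}$)
$l{\left(-108,-435 \right)} + w{\left(r \right)} = -108 + \frac{-313 - 65940}{1 + 210} = -108 + \frac{-313 - 65940}{211} = -108 + \frac{1}{211} \left(-66253\right) = -108 - \frac{66253}{211} = - \frac{89041}{211}$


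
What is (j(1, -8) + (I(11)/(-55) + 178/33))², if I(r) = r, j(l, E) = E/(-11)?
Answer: 954529/27225 ≈ 35.061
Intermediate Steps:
j(l, E) = -E/11 (j(l, E) = E*(-1/11) = -E/11)
(j(1, -8) + (I(11)/(-55) + 178/33))² = (-1/11*(-8) + (11/(-55) + 178/33))² = (8/11 + (11*(-1/55) + 178*(1/33)))² = (8/11 + (-⅕ + 178/33))² = (8/11 + 857/165)² = (977/165)² = 954529/27225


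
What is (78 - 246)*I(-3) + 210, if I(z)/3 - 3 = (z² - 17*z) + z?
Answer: -30030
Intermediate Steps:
I(z) = 9 - 48*z + 3*z² (I(z) = 9 + 3*((z² - 17*z) + z) = 9 + 3*(z² - 16*z) = 9 + (-48*z + 3*z²) = 9 - 48*z + 3*z²)
(78 - 246)*I(-3) + 210 = (78 - 246)*(9 - 48*(-3) + 3*(-3)²) + 210 = -168*(9 + 144 + 3*9) + 210 = -168*(9 + 144 + 27) + 210 = -168*180 + 210 = -30240 + 210 = -30030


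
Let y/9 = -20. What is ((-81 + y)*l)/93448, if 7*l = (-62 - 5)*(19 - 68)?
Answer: -122409/93448 ≈ -1.3099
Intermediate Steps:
y = -180 (y = 9*(-20) = -180)
l = 469 (l = ((-62 - 5)*(19 - 68))/7 = (-67*(-49))/7 = (1/7)*3283 = 469)
((-81 + y)*l)/93448 = ((-81 - 180)*469)/93448 = -261*469*(1/93448) = -122409*1/93448 = -122409/93448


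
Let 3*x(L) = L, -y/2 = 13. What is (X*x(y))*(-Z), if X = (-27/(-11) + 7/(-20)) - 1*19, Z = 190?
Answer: -306033/11 ≈ -27821.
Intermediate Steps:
y = -26 (y = -2*13 = -26)
x(L) = L/3
X = -3717/220 (X = (-27*(-1/11) + 7*(-1/20)) - 19 = (27/11 - 7/20) - 19 = 463/220 - 19 = -3717/220 ≈ -16.895)
(X*x(y))*(-Z) = (-1239*(-26)/220)*(-1*190) = -3717/220*(-26/3)*(-190) = (16107/110)*(-190) = -306033/11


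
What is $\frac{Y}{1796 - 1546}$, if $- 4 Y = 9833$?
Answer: $- \frac{9833}{1000} \approx -9.833$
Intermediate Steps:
$Y = - \frac{9833}{4}$ ($Y = \left(- \frac{1}{4}\right) 9833 = - \frac{9833}{4} \approx -2458.3$)
$\frac{Y}{1796 - 1546} = - \frac{9833}{4 \left(1796 - 1546\right)} = - \frac{9833}{4 \cdot 250} = \left(- \frac{9833}{4}\right) \frac{1}{250} = - \frac{9833}{1000}$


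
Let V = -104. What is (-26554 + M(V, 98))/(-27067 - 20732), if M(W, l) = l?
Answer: 26456/47799 ≈ 0.55348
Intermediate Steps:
(-26554 + M(V, 98))/(-27067 - 20732) = (-26554 + 98)/(-27067 - 20732) = -26456/(-47799) = -26456*(-1/47799) = 26456/47799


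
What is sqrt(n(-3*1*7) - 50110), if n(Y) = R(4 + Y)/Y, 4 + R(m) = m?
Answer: I*sqrt(50109) ≈ 223.85*I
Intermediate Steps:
R(m) = -4 + m
n(Y) = 1 (n(Y) = (-4 + (4 + Y))/Y = Y/Y = 1)
sqrt(n(-3*1*7) - 50110) = sqrt(1 - 50110) = sqrt(-50109) = I*sqrt(50109)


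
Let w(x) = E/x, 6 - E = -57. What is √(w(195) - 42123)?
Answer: I*√177968310/65 ≈ 205.24*I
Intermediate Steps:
E = 63 (E = 6 - 1*(-57) = 6 + 57 = 63)
w(x) = 63/x
√(w(195) - 42123) = √(63/195 - 42123) = √(63*(1/195) - 42123) = √(21/65 - 42123) = √(-2737974/65) = I*√177968310/65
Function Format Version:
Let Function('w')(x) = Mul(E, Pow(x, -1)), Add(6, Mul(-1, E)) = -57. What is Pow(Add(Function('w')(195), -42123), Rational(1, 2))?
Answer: Mul(Rational(1, 65), I, Pow(177968310, Rational(1, 2))) ≈ Mul(205.24, I)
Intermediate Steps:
E = 63 (E = Add(6, Mul(-1, -57)) = Add(6, 57) = 63)
Function('w')(x) = Mul(63, Pow(x, -1))
Pow(Add(Function('w')(195), -42123), Rational(1, 2)) = Pow(Add(Mul(63, Pow(195, -1)), -42123), Rational(1, 2)) = Pow(Add(Mul(63, Rational(1, 195)), -42123), Rational(1, 2)) = Pow(Add(Rational(21, 65), -42123), Rational(1, 2)) = Pow(Rational(-2737974, 65), Rational(1, 2)) = Mul(Rational(1, 65), I, Pow(177968310, Rational(1, 2)))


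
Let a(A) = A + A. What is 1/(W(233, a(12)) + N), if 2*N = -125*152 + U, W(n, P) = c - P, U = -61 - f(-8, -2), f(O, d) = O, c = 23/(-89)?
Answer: -178/1700035 ≈ -0.00010470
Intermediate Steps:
c = -23/89 (c = 23*(-1/89) = -23/89 ≈ -0.25843)
a(A) = 2*A
U = -53 (U = -61 - 1*(-8) = -61 + 8 = -53)
W(n, P) = -23/89 - P
N = -19053/2 (N = (-125*152 - 53)/2 = (-19000 - 53)/2 = (1/2)*(-19053) = -19053/2 ≈ -9526.5)
1/(W(233, a(12)) + N) = 1/((-23/89 - 2*12) - 19053/2) = 1/((-23/89 - 1*24) - 19053/2) = 1/((-23/89 - 24) - 19053/2) = 1/(-2159/89 - 19053/2) = 1/(-1700035/178) = -178/1700035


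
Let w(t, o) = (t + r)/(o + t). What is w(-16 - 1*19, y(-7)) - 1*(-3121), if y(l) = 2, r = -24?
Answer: 103052/33 ≈ 3122.8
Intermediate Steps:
w(t, o) = (-24 + t)/(o + t) (w(t, o) = (t - 24)/(o + t) = (-24 + t)/(o + t))
w(-16 - 1*19, y(-7)) - 1*(-3121) = (-24 + (-16 - 1*19))/(2 + (-16 - 1*19)) - 1*(-3121) = (-24 + (-16 - 19))/(2 + (-16 - 19)) + 3121 = (-24 - 35)/(2 - 35) + 3121 = -59/(-33) + 3121 = -1/33*(-59) + 3121 = 59/33 + 3121 = 103052/33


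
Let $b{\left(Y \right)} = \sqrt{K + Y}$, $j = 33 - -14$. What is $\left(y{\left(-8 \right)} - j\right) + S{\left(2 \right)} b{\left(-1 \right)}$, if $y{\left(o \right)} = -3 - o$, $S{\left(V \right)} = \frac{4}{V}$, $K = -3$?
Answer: $-42 + 4 i \approx -42.0 + 4.0 i$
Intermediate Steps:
$j = 47$ ($j = 33 + 14 = 47$)
$b{\left(Y \right)} = \sqrt{-3 + Y}$
$\left(y{\left(-8 \right)} - j\right) + S{\left(2 \right)} b{\left(-1 \right)} = \left(\left(-3 - -8\right) - 47\right) + \frac{4}{2} \sqrt{-3 - 1} = \left(\left(-3 + 8\right) - 47\right) + 4 \cdot \frac{1}{2} \sqrt{-4} = \left(5 - 47\right) + 2 \cdot 2 i = -42 + 4 i$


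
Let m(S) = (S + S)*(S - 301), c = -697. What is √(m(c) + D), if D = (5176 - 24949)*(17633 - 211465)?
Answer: 2*√958507837 ≈ 61920.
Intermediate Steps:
m(S) = 2*S*(-301 + S) (m(S) = (2*S)*(-301 + S) = 2*S*(-301 + S))
D = 3832640136 (D = -19773*(-193832) = 3832640136)
√(m(c) + D) = √(2*(-697)*(-301 - 697) + 3832640136) = √(2*(-697)*(-998) + 3832640136) = √(1391212 + 3832640136) = √3834031348 = 2*√958507837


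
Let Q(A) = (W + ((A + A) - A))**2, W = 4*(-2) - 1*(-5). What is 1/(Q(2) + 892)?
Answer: 1/893 ≈ 0.0011198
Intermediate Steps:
W = -3 (W = -8 + 5 = -3)
Q(A) = (-3 + A)**2 (Q(A) = (-3 + ((A + A) - A))**2 = (-3 + (2*A - A))**2 = (-3 + A)**2)
1/(Q(2) + 892) = 1/((-3 + 2)**2 + 892) = 1/((-1)**2 + 892) = 1/(1 + 892) = 1/893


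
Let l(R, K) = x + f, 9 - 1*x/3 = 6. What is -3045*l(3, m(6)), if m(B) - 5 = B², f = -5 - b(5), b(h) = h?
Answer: 3045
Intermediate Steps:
x = 9 (x = 27 - 3*6 = 27 - 18 = 9)
f = -10 (f = -5 - 1*5 = -5 - 5 = -10)
m(B) = 5 + B²
l(R, K) = -1 (l(R, K) = 9 - 10 = -1)
-3045*l(3, m(6)) = -3045*(-1) = 3045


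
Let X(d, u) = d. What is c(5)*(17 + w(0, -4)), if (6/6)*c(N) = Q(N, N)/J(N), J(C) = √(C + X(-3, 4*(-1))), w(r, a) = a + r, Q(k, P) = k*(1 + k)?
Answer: 195*√2 ≈ 275.77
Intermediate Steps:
J(C) = √(-3 + C) (J(C) = √(C - 3) = √(-3 + C))
c(N) = N*(1 + N)/√(-3 + N) (c(N) = (N*(1 + N))/(√(-3 + N)) = (N*(1 + N))/√(-3 + N) = N*(1 + N)/√(-3 + N))
c(5)*(17 + w(0, -4)) = (5*(1 + 5)/√(-3 + 5))*(17 + (-4 + 0)) = (5*6/√2)*(17 - 4) = (5*(√2/2)*6)*13 = (15*√2)*13 = 195*√2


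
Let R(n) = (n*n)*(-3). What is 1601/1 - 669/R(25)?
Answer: 1000848/625 ≈ 1601.4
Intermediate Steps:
R(n) = -3*n² (R(n) = n²*(-3) = -3*n²)
1601/1 - 669/R(25) = 1601/1 - 669/((-3*25²)) = 1601*1 - 669/((-3*625)) = 1601 - 669/(-1875) = 1601 - 669*(-1/1875) = 1601 + 223/625 = 1000848/625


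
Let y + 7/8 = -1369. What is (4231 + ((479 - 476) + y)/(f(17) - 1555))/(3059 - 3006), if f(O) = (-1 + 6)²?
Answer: 1151075/14416 ≈ 79.847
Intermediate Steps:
y = -10959/8 (y = -7/8 - 1369 = -10959/8 ≈ -1369.9)
f(O) = 25 (f(O) = 5² = 25)
(4231 + ((479 - 476) + y)/(f(17) - 1555))/(3059 - 3006) = (4231 + ((479 - 476) - 10959/8)/(25 - 1555))/(3059 - 3006) = (4231 + (3 - 10959/8)/(-1530))/53 = (4231 - 10935/8*(-1/1530))*(1/53) = (4231 + 243/272)*(1/53) = (1151075/272)*(1/53) = 1151075/14416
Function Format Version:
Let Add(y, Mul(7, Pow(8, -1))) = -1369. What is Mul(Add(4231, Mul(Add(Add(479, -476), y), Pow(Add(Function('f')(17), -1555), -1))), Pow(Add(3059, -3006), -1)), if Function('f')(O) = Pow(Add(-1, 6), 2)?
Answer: Rational(1151075, 14416) ≈ 79.847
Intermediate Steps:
y = Rational(-10959, 8) (y = Add(Rational(-7, 8), -1369) = Rational(-10959, 8) ≈ -1369.9)
Function('f')(O) = 25 (Function('f')(O) = Pow(5, 2) = 25)
Mul(Add(4231, Mul(Add(Add(479, -476), y), Pow(Add(Function('f')(17), -1555), -1))), Pow(Add(3059, -3006), -1)) = Mul(Add(4231, Mul(Add(Add(479, -476), Rational(-10959, 8)), Pow(Add(25, -1555), -1))), Pow(Add(3059, -3006), -1)) = Mul(Add(4231, Mul(Add(3, Rational(-10959, 8)), Pow(-1530, -1))), Pow(53, -1)) = Mul(Add(4231, Mul(Rational(-10935, 8), Rational(-1, 1530))), Rational(1, 53)) = Mul(Add(4231, Rational(243, 272)), Rational(1, 53)) = Mul(Rational(1151075, 272), Rational(1, 53)) = Rational(1151075, 14416)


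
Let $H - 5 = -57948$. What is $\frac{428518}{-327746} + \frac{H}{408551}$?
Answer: $- \frac{97031021948}{66950478023} \approx -1.4493$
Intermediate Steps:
$H = -57943$ ($H = 5 - 57948 = -57943$)
$\frac{428518}{-327746} + \frac{H}{408551} = \frac{428518}{-327746} - \frac{57943}{408551} = 428518 \left(- \frac{1}{327746}\right) - \frac{57943}{408551} = - \frac{214259}{163873} - \frac{57943}{408551} = - \frac{97031021948}{66950478023}$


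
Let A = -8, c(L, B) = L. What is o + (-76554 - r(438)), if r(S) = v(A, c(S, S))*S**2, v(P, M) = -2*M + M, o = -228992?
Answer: 83722126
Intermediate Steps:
v(P, M) = -M
r(S) = -S**3 (r(S) = (-S)*S**2 = -S**3)
o + (-76554 - r(438)) = -228992 + (-76554 - (-1)*438**3) = -228992 + (-76554 - (-1)*84027672) = -228992 + (-76554 - 1*(-84027672)) = -228992 + (-76554 + 84027672) = -228992 + 83951118 = 83722126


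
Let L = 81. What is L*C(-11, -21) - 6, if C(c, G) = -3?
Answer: -249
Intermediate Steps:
L*C(-11, -21) - 6 = 81*(-3) - 6 = -243 - 6 = -249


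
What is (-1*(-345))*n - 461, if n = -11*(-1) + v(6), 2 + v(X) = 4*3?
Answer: 6784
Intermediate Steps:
v(X) = 10 (v(X) = -2 + 4*3 = -2 + 12 = 10)
n = 21 (n = -11*(-1) + 10 = 11 + 10 = 21)
(-1*(-345))*n - 461 = -1*(-345)*21 - 461 = 345*21 - 461 = 7245 - 461 = 6784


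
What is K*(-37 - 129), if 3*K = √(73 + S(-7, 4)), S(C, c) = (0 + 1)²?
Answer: -166*√74/3 ≈ -476.00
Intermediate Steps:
S(C, c) = 1 (S(C, c) = 1² = 1)
K = √74/3 (K = √(73 + 1)/3 = √74/3 ≈ 2.8674)
K*(-37 - 129) = (√74/3)*(-37 - 129) = (√74/3)*(-166) = -166*√74/3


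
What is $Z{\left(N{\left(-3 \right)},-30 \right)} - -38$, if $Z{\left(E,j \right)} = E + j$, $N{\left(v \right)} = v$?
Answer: $5$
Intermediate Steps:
$Z{\left(N{\left(-3 \right)},-30 \right)} - -38 = \left(-3 - 30\right) - -38 = -33 + 38 = 5$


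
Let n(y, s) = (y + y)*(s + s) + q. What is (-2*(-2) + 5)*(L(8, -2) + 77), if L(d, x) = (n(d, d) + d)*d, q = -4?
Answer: 19413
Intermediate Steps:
n(y, s) = -4 + 4*s*y (n(y, s) = (y + y)*(s + s) - 4 = (2*y)*(2*s) - 4 = 4*s*y - 4 = -4 + 4*s*y)
L(d, x) = d*(-4 + d + 4*d²) (L(d, x) = ((-4 + 4*d*d) + d)*d = ((-4 + 4*d²) + d)*d = (-4 + d + 4*d²)*d = d*(-4 + d + 4*d²))
(-2*(-2) + 5)*(L(8, -2) + 77) = (-2*(-2) + 5)*(8*(-4 + 8 + 4*8²) + 77) = (4 + 5)*(8*(-4 + 8 + 4*64) + 77) = 9*(8*(-4 + 8 + 256) + 77) = 9*(8*260 + 77) = 9*(2080 + 77) = 9*2157 = 19413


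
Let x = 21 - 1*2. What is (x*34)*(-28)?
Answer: -18088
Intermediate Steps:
x = 19 (x = 21 - 2 = 19)
(x*34)*(-28) = (19*34)*(-28) = 646*(-28) = -18088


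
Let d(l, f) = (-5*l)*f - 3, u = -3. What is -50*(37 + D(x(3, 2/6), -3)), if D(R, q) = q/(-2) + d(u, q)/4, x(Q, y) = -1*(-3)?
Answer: -1325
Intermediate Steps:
d(l, f) = -3 - 5*f*l (d(l, f) = -5*f*l - 3 = -3 - 5*f*l)
x(Q, y) = 3
D(R, q) = -3/4 + 13*q/4 (D(R, q) = q/(-2) + (-3 - 5*q*(-3))/4 = q*(-1/2) + (-3 + 15*q)*(1/4) = -q/2 + (-3/4 + 15*q/4) = -3/4 + 13*q/4)
-50*(37 + D(x(3, 2/6), -3)) = -50*(37 + (-3/4 + (13/4)*(-3))) = -50*(37 + (-3/4 - 39/4)) = -50*(37 - 21/2) = -50*53/2 = -1325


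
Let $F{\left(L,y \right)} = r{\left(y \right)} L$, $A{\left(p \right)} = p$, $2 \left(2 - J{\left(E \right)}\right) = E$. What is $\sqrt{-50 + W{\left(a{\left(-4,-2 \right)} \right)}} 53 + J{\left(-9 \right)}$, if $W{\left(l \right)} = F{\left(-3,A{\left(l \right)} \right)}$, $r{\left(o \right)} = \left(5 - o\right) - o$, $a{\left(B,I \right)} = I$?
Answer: $\frac{13}{2} + 53 i \sqrt{77} \approx 6.5 + 465.07 i$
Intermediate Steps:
$J{\left(E \right)} = 2 - \frac{E}{2}$
$r{\left(o \right)} = 5 - 2 o$
$F{\left(L,y \right)} = L \left(5 - 2 y\right)$ ($F{\left(L,y \right)} = \left(5 - 2 y\right) L = L \left(5 - 2 y\right)$)
$W{\left(l \right)} = -15 + 6 l$ ($W{\left(l \right)} = - 3 \left(5 - 2 l\right) = -15 + 6 l$)
$\sqrt{-50 + W{\left(a{\left(-4,-2 \right)} \right)}} 53 + J{\left(-9 \right)} = \sqrt{-50 + \left(-15 + 6 \left(-2\right)\right)} 53 + \left(2 - - \frac{9}{2}\right) = \sqrt{-50 - 27} \cdot 53 + \left(2 + \frac{9}{2}\right) = \sqrt{-50 - 27} \cdot 53 + \frac{13}{2} = \sqrt{-77} \cdot 53 + \frac{13}{2} = i \sqrt{77} \cdot 53 + \frac{13}{2} = 53 i \sqrt{77} + \frac{13}{2} = \frac{13}{2} + 53 i \sqrt{77}$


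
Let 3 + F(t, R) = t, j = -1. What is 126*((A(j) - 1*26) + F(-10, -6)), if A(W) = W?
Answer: -5040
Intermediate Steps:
F(t, R) = -3 + t
126*((A(j) - 1*26) + F(-10, -6)) = 126*((-1 - 1*26) + (-3 - 10)) = 126*((-1 - 26) - 13) = 126*(-27 - 13) = 126*(-40) = -5040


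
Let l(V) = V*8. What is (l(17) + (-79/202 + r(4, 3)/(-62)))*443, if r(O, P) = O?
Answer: 376009097/6262 ≈ 60046.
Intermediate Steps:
l(V) = 8*V
(l(17) + (-79/202 + r(4, 3)/(-62)))*443 = (8*17 + (-79/202 + 4/(-62)))*443 = (136 + (-79*1/202 + 4*(-1/62)))*443 = (136 + (-79/202 - 2/31))*443 = (136 - 2853/6262)*443 = (848779/6262)*443 = 376009097/6262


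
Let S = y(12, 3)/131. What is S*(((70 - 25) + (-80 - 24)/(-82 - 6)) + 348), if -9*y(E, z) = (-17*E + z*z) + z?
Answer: 277504/4323 ≈ 64.193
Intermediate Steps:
y(E, z) = -z/9 - z**2/9 + 17*E/9 (y(E, z) = -((-17*E + z*z) + z)/9 = -((-17*E + z**2) + z)/9 = -((z**2 - 17*E) + z)/9 = -(z + z**2 - 17*E)/9 = -z/9 - z**2/9 + 17*E/9)
S = 64/393 (S = (-1/9*3 - 1/9*3**2 + (17/9)*12)/131 = (-1/3 - 1/9*9 + 68/3)*(1/131) = (-1/3 - 1 + 68/3)*(1/131) = (64/3)*(1/131) = 64/393 ≈ 0.16285)
S*(((70 - 25) + (-80 - 24)/(-82 - 6)) + 348) = 64*(((70 - 25) + (-80 - 24)/(-82 - 6)) + 348)/393 = 64*((45 - 104/(-88)) + 348)/393 = 64*((45 - 104*(-1/88)) + 348)/393 = 64*((45 + 13/11) + 348)/393 = 64*(508/11 + 348)/393 = (64/393)*(4336/11) = 277504/4323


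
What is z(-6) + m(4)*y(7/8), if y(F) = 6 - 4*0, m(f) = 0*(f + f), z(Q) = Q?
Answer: -6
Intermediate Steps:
m(f) = 0 (m(f) = 0*(2*f) = 0)
y(F) = 6 (y(F) = 6 + 0 = 6)
z(-6) + m(4)*y(7/8) = -6 + 0*6 = -6 + 0 = -6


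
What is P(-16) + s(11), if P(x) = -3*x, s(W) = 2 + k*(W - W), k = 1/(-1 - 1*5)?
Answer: 50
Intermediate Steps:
k = -⅙ (k = 1/(-1 - 5) = 1/(-6) = -⅙ ≈ -0.16667)
s(W) = 2 (s(W) = 2 - (W - W)/6 = 2 - ⅙*0 = 2 + 0 = 2)
P(-16) + s(11) = -3*(-16) + 2 = 48 + 2 = 50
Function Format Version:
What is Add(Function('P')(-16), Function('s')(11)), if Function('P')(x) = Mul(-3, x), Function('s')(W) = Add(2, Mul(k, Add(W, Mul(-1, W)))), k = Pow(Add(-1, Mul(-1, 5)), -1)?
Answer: 50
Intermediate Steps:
k = Rational(-1, 6) (k = Pow(Add(-1, -5), -1) = Pow(-6, -1) = Rational(-1, 6) ≈ -0.16667)
Function('s')(W) = 2 (Function('s')(W) = Add(2, Mul(Rational(-1, 6), Add(W, Mul(-1, W)))) = Add(2, Mul(Rational(-1, 6), 0)) = Add(2, 0) = 2)
Add(Function('P')(-16), Function('s')(11)) = Add(Mul(-3, -16), 2) = Add(48, 2) = 50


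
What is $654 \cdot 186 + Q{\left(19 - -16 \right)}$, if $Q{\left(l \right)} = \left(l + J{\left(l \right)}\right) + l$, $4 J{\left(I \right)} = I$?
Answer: $\frac{486891}{4} \approx 1.2172 \cdot 10^{5}$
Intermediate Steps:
$J{\left(I \right)} = \frac{I}{4}$
$Q{\left(l \right)} = \frac{9 l}{4}$ ($Q{\left(l \right)} = \left(l + \frac{l}{4}\right) + l = \frac{5 l}{4} + l = \frac{9 l}{4}$)
$654 \cdot 186 + Q{\left(19 - -16 \right)} = 654 \cdot 186 + \frac{9 \left(19 - -16\right)}{4} = 121644 + \frac{9 \left(19 + 16\right)}{4} = 121644 + \frac{9}{4} \cdot 35 = 121644 + \frac{315}{4} = \frac{486891}{4}$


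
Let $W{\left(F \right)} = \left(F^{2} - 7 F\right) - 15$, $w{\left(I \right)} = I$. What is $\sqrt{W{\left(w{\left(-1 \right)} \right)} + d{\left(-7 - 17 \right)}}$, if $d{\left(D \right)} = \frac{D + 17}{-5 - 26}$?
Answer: $\frac{i \sqrt{6510}}{31} \approx 2.6027 i$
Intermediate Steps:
$d{\left(D \right)} = - \frac{17}{31} - \frac{D}{31}$ ($d{\left(D \right)} = \frac{17 + D}{-31} = \left(17 + D\right) \left(- \frac{1}{31}\right) = - \frac{17}{31} - \frac{D}{31}$)
$W{\left(F \right)} = -15 + F^{2} - 7 F$
$\sqrt{W{\left(w{\left(-1 \right)} \right)} + d{\left(-7 - 17 \right)}} = \sqrt{\left(-15 + \left(-1\right)^{2} - -7\right) - \left(\frac{17}{31} + \frac{-7 - 17}{31}\right)} = \sqrt{\left(-15 + 1 + 7\right) - - \frac{7}{31}} = \sqrt{-7 + \left(- \frac{17}{31} + \frac{24}{31}\right)} = \sqrt{-7 + \frac{7}{31}} = \sqrt{- \frac{210}{31}} = \frac{i \sqrt{6510}}{31}$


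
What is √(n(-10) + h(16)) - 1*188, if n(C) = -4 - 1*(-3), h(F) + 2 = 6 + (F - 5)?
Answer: -188 + √14 ≈ -184.26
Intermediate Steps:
h(F) = -1 + F (h(F) = -2 + (6 + (F - 5)) = -2 + (6 + (-5 + F)) = -2 + (1 + F) = -1 + F)
n(C) = -1 (n(C) = -4 + 3 = -1)
√(n(-10) + h(16)) - 1*188 = √(-1 + (-1 + 16)) - 1*188 = √(-1 + 15) - 188 = √14 - 188 = -188 + √14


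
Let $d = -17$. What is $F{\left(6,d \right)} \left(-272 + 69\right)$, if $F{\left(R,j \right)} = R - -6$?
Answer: $-2436$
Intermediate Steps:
$F{\left(R,j \right)} = 6 + R$ ($F{\left(R,j \right)} = R + 6 = 6 + R$)
$F{\left(6,d \right)} \left(-272 + 69\right) = \left(6 + 6\right) \left(-272 + 69\right) = 12 \left(-203\right) = -2436$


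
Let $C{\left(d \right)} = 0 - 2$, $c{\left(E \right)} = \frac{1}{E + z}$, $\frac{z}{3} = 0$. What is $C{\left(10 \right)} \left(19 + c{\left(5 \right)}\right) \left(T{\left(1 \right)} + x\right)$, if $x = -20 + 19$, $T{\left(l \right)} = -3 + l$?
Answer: $\frac{576}{5} \approx 115.2$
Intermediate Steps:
$z = 0$ ($z = 3 \cdot 0 = 0$)
$c{\left(E \right)} = \frac{1}{E}$ ($c{\left(E \right)} = \frac{1}{E + 0} = \frac{1}{E}$)
$x = -1$
$C{\left(d \right)} = -2$ ($C{\left(d \right)} = 0 - 2 = -2$)
$C{\left(10 \right)} \left(19 + c{\left(5 \right)}\right) \left(T{\left(1 \right)} + x\right) = - 2 \left(19 + \frac{1}{5}\right) \left(\left(-3 + 1\right) - 1\right) = - 2 \left(19 + \frac{1}{5}\right) \left(-2 - 1\right) = - 2 \cdot \frac{96}{5} \left(-3\right) = \left(-2\right) \left(- \frac{288}{5}\right) = \frac{576}{5}$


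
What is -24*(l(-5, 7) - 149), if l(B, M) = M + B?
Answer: 3528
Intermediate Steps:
l(B, M) = B + M
-24*(l(-5, 7) - 149) = -24*((-5 + 7) - 149) = -24*(2 - 149) = -24*(-147) = 3528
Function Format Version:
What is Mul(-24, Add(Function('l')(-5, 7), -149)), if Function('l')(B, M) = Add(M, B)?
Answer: 3528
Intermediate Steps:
Function('l')(B, M) = Add(B, M)
Mul(-24, Add(Function('l')(-5, 7), -149)) = Mul(-24, Add(Add(-5, 7), -149)) = Mul(-24, Add(2, -149)) = Mul(-24, -147) = 3528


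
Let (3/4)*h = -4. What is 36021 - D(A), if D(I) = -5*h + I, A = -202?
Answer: 108589/3 ≈ 36196.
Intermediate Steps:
h = -16/3 (h = (4/3)*(-4) = -16/3 ≈ -5.3333)
D(I) = 80/3 + I (D(I) = -5*(-16/3) + I = 80/3 + I)
36021 - D(A) = 36021 - (80/3 - 202) = 36021 - 1*(-526/3) = 36021 + 526/3 = 108589/3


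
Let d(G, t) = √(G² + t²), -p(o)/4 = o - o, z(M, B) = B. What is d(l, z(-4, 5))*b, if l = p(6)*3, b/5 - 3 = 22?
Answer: 625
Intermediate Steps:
b = 125 (b = 15 + 5*22 = 15 + 110 = 125)
p(o) = 0 (p(o) = -4*(o - o) = -4*0 = 0)
l = 0 (l = 0*3 = 0)
d(l, z(-4, 5))*b = √(0² + 5²)*125 = √(0 + 25)*125 = √25*125 = 5*125 = 625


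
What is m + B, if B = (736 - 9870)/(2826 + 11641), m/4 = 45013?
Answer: 2604803150/14467 ≈ 1.8005e+5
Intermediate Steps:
m = 180052 (m = 4*45013 = 180052)
B = -9134/14467 ≈ -0.63137
m + B = 180052 - 9134/14467 = 2604803150/14467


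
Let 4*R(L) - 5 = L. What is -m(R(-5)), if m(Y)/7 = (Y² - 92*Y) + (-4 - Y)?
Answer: 28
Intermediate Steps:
R(L) = 5/4 + L/4
m(Y) = -28 - 651*Y + 7*Y² (m(Y) = 7*((Y² - 92*Y) + (-4 - Y)) = 7*(-4 + Y² - 93*Y) = -28 - 651*Y + 7*Y²)
-m(R(-5)) = -(-28 - 651*(5/4 + (¼)*(-5)) + 7*(5/4 + (¼)*(-5))²) = -(-28 - 651*(5/4 - 5/4) + 7*(5/4 - 5/4)²) = -(-28 - 651*0 + 7*0²) = -(-28 + 0 + 7*0) = -(-28 + 0 + 0) = -1*(-28) = 28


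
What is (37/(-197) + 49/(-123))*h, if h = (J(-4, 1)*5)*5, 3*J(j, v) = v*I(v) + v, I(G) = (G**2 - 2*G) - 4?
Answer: 1420400/72693 ≈ 19.540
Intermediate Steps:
I(G) = -4 + G**2 - 2*G
J(j, v) = v/3 + v*(-4 + v**2 - 2*v)/3 (J(j, v) = (v*(-4 + v**2 - 2*v) + v)/3 = (v + v*(-4 + v**2 - 2*v))/3 = v/3 + v*(-4 + v**2 - 2*v)/3)
h = -100/3 (h = (((1/3)*1*(-3 + 1**2 - 2*1))*5)*5 = (((1/3)*1*(-3 + 1 - 2))*5)*5 = (((1/3)*1*(-4))*5)*5 = -4/3*5*5 = -20/3*5 = -100/3 ≈ -33.333)
(37/(-197) + 49/(-123))*h = (37/(-197) + 49/(-123))*(-100/3) = (37*(-1/197) + 49*(-1/123))*(-100/3) = (-37/197 - 49/123)*(-100/3) = -14204/24231*(-100/3) = 1420400/72693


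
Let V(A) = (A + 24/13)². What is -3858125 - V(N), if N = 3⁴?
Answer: -653183054/169 ≈ -3.8650e+6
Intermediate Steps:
N = 81
V(A) = (24/13 + A)² (V(A) = (A + 24*(1/13))² = (A + 24/13)² = (24/13 + A)²)
-3858125 - V(N) = -3858125 - (24 + 13*81)²/169 = -3858125 - (24 + 1053)²/169 = -3858125 - 1077²/169 = -3858125 - 1159929/169 = -653183054/169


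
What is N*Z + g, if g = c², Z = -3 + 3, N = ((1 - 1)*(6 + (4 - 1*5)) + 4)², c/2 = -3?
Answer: 36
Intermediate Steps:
c = -6 (c = 2*(-3) = -6)
N = 16 (N = (0*(6 + (4 - 5)) + 4)² = (0*(6 - 1) + 4)² = (0*5 + 4)² = (0 + 4)² = 4² = 16)
Z = 0
g = 36 (g = (-6)² = 36)
N*Z + g = 16*0 + 36 = 0 + 36 = 36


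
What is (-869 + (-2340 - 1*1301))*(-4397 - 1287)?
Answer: 25634840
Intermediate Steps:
(-869 + (-2340 - 1*1301))*(-4397 - 1287) = (-869 + (-2340 - 1301))*(-5684) = (-869 - 3641)*(-5684) = -4510*(-5684) = 25634840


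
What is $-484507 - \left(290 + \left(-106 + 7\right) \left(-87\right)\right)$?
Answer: $-493410$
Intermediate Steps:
$-484507 - \left(290 + \left(-106 + 7\right) \left(-87\right)\right) = -484507 - \left(290 - -8613\right) = -484507 - \left(290 + 8613\right) = -484507 - 8903 = -493410$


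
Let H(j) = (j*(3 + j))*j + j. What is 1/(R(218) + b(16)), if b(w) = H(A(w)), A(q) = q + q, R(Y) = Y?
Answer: 1/36090 ≈ 2.7709e-5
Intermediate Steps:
A(q) = 2*q
H(j) = j + j²*(3 + j) (H(j) = j²*(3 + j) + j = j + j²*(3 + j))
b(w) = 2*w*(1 + 4*w² + 6*w) (b(w) = (2*w)*(1 + (2*w)² + 3*(2*w)) = (2*w)*(1 + 4*w² + 6*w) = 2*w*(1 + 4*w² + 6*w))
1/(R(218) + b(16)) = 1/(218 + 2*16*(1 + 4*16² + 6*16)) = 1/(218 + 2*16*(1 + 4*256 + 96)) = 1/(218 + 2*16*(1 + 1024 + 96)) = 1/(218 + 2*16*1121) = 1/(218 + 35872) = 1/36090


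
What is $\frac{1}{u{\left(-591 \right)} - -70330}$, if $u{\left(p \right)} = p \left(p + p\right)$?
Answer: $\frac{1}{768892} \approx 1.3006 \cdot 10^{-6}$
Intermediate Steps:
$u{\left(p \right)} = 2 p^{2}$ ($u{\left(p \right)} = p 2 p = 2 p^{2}$)
$\frac{1}{u{\left(-591 \right)} - -70330} = \frac{1}{2 \left(-591\right)^{2} - -70330} = \frac{1}{2 \cdot 349281 + 70330} = \frac{1}{698562 + 70330} = \frac{1}{768892}$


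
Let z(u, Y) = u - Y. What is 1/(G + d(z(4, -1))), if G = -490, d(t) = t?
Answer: -1/485 ≈ -0.0020619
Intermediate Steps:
1/(G + d(z(4, -1))) = 1/(-490 + (4 - 1*(-1))) = 1/(-490 + (4 + 1)) = 1/(-490 + 5) = 1/(-485) = -1/485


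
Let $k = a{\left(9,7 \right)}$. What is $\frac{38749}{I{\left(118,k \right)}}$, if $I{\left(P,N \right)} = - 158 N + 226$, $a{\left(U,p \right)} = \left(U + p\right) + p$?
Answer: $- \frac{38749}{3408} \approx -11.37$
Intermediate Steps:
$a{\left(U,p \right)} = U + 2 p$
$k = 23$ ($k = 9 + 2 \cdot 7 = 9 + 14 = 23$)
$I{\left(P,N \right)} = 226 - 158 N$
$\frac{38749}{I{\left(118,k \right)}} = \frac{38749}{226 - 3634} = \frac{38749}{-3408} = 38749 \left(- \frac{1}{3408}\right) = - \frac{38749}{3408}$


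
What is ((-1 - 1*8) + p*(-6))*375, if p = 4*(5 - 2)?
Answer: -30375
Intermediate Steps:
p = 12 (p = 4*3 = 12)
((-1 - 1*8) + p*(-6))*375 = ((-1 - 1*8) + 12*(-6))*375 = ((-1 - 8) - 72)*375 = (-9 - 72)*375 = -81*375 = -30375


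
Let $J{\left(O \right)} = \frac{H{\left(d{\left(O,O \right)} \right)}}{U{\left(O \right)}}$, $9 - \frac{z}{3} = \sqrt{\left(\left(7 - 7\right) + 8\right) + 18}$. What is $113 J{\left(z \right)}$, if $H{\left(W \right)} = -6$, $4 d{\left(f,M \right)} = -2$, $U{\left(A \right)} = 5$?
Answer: $- \frac{678}{5} \approx -135.6$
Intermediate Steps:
$d{\left(f,M \right)} = - \frac{1}{2}$ ($d{\left(f,M \right)} = \frac{1}{4} \left(-2\right) = - \frac{1}{2}$)
$z = 27 - 3 \sqrt{26}$ ($z = 27 - 3 \sqrt{\left(\left(7 - 7\right) + 8\right) + 18} = 27 - 3 \sqrt{\left(0 + 8\right) + 18} = 27 - 3 \sqrt{8 + 18} = 27 - 3 \sqrt{26} \approx 11.703$)
$J{\left(O \right)} = - \frac{6}{5}$
$113 J{\left(z \right)} = 113 \left(- \frac{6}{5}\right) = - \frac{678}{5}$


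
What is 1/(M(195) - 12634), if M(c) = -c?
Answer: -1/12829 ≈ -7.7948e-5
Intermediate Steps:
1/(M(195) - 12634) = 1/(-1*195 - 12634) = 1/(-195 - 12634) = 1/(-12829) = -1/12829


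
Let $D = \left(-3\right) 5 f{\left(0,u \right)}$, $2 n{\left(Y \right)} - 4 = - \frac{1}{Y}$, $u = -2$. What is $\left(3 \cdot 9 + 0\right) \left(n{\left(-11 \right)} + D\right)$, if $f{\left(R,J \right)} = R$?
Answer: $\frac{1215}{22} \approx 55.227$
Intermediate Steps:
$n{\left(Y \right)} = 2 - \frac{1}{2 Y}$ ($n{\left(Y \right)} = 2 + \frac{\left(-1\right) \frac{1}{Y}}{2} = 2 - \frac{1}{2 Y}$)
$D = 0$ ($D = \left(-3\right) 5 \cdot 0 = \left(-15\right) 0 = 0$)
$\left(3 \cdot 9 + 0\right) \left(n{\left(-11 \right)} + D\right) = \left(3 \cdot 9 + 0\right) \left(\left(2 - \frac{1}{2 \left(-11\right)}\right) + 0\right) = \left(27 + 0\right) \left(\left(2 - - \frac{1}{22}\right) + 0\right) = 27 \left(\left(2 + \frac{1}{22}\right) + 0\right) = 27 \left(\frac{45}{22} + 0\right) = 27 \cdot \frac{45}{22} = \frac{1215}{22}$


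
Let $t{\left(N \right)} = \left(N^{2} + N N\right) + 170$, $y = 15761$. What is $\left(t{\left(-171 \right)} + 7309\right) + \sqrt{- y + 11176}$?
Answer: $65961 + i \sqrt{4585} \approx 65961.0 + 67.713 i$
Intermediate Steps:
$t{\left(N \right)} = 170 + 2 N^{2}$ ($t{\left(N \right)} = \left(N^{2} + N^{2}\right) + 170 = 2 N^{2} + 170 = 170 + 2 N^{2}$)
$\left(t{\left(-171 \right)} + 7309\right) + \sqrt{- y + 11176} = \left(\left(170 + 2 \left(-171\right)^{2}\right) + 7309\right) + \sqrt{\left(-1\right) 15761 + 11176} = \left(\left(170 + 2 \cdot 29241\right) + 7309\right) + \sqrt{-15761 + 11176} = \left(\left(170 + 58482\right) + 7309\right) + \sqrt{-4585} = \left(58652 + 7309\right) + i \sqrt{4585} = 65961 + i \sqrt{4585}$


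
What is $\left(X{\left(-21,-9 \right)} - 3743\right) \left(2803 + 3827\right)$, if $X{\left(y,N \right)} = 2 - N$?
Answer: $-24743160$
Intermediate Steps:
$\left(X{\left(-21,-9 \right)} - 3743\right) \left(2803 + 3827\right) = \left(\left(2 - -9\right) - 3743\right) \left(2803 + 3827\right) = \left(\left(2 + 9\right) - 3743\right) 6630 = \left(11 - 3743\right) 6630 = \left(-3732\right) 6630 = -24743160$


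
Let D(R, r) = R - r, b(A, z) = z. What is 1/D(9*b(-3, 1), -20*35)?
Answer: 1/709 ≈ 0.0014104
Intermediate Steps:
1/D(9*b(-3, 1), -20*35) = 1/(9*1 - (-20)*35) = 1/(9 - 1*(-700)) = 1/(9 + 700) = 1/709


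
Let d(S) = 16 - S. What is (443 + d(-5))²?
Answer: 215296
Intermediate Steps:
(443 + d(-5))² = (443 + (16 - 1*(-5)))² = (443 + (16 + 5))² = (443 + 21)² = 464² = 215296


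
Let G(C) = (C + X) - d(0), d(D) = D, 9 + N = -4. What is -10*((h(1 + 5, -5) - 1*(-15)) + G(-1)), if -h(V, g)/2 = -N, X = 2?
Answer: 100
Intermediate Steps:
N = -13 (N = -9 - 4 = -13)
h(V, g) = -26 (h(V, g) = -(-2)*(-13) = -2*13 = -26)
G(C) = 2 + C (G(C) = (C + 2) - 1*0 = (2 + C) + 0 = 2 + C)
-10*((h(1 + 5, -5) - 1*(-15)) + G(-1)) = -10*((-26 - 1*(-15)) + (2 - 1)) = -10*((-26 + 15) + 1) = -10*(-11 + 1) = -10*(-10) = 100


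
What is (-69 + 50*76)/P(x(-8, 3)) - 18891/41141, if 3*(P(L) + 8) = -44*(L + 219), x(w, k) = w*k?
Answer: -207676459/117992388 ≈ -1.7601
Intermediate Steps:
x(w, k) = k*w
P(L) = -3220 - 44*L/3 (P(L) = -8 + (-44*(L + 219))/3 = -8 + (-44*(219 + L))/3 = -8 + (-9636 - 44*L)/3 = -8 + (-3212 - 44*L/3) = -3220 - 44*L/3)
(-69 + 50*76)/P(x(-8, 3)) - 18891/41141 = (-69 + 50*76)/(-3220 - 44*(-8)) - 18891/41141 = (-69 + 3800)/(-3220 - 44/3*(-24)) - 18891*1/41141 = 3731/(-3220 + 352) - 18891/41141 = 3731/(-2868) - 18891/41141 = 3731*(-1/2868) - 18891/41141 = -3731/2868 - 18891/41141 = -207676459/117992388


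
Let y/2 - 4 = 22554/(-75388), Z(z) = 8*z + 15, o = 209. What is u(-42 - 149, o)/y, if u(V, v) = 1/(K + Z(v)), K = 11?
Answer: 18847/236869302 ≈ 7.9567e-5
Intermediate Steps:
Z(z) = 15 + 8*z
y = 139499/18847 (y = 8 + 2*(22554/(-75388)) = 8 + 2*(22554*(-1/75388)) = 8 + 2*(-11277/37694) = 8 - 11277/18847 = 139499/18847 ≈ 7.4017)
u(V, v) = 1/(26 + 8*v) (u(V, v) = 1/(11 + (15 + 8*v)) = 1/(26 + 8*v))
u(-42 - 149, o)/y = (1/(2*(13 + 4*209)))/(139499/18847) = (1/(2*(13 + 836)))*(18847/139499) = ((½)/849)*(18847/139499) = ((½)*(1/849))*(18847/139499) = (1/1698)*(18847/139499) = 18847/236869302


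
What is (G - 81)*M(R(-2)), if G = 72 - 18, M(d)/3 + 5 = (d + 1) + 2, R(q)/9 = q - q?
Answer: 162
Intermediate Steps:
R(q) = 0 (R(q) = 9*(q - q) = 9*0 = 0)
M(d) = -6 + 3*d (M(d) = -15 + 3*((d + 1) + 2) = -15 + 3*((1 + d) + 2) = -15 + 3*(3 + d) = -15 + (9 + 3*d) = -6 + 3*d)
G = 54
(G - 81)*M(R(-2)) = (54 - 81)*(-6 + 3*0) = -27*(-6 + 0) = -27*(-6) = 162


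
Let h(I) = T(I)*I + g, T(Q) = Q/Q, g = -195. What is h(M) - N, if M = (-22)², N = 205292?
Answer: -205003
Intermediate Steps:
T(Q) = 1
M = 484
h(I) = -195 + I (h(I) = 1*I - 195 = I - 195 = -195 + I)
h(M) - N = (-195 + 484) - 1*205292 = 289 - 205292 = -205003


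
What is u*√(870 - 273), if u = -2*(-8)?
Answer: 16*√597 ≈ 390.94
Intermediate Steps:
u = 16 (u = -1*(-16) = 16)
u*√(870 - 273) = 16*√(870 - 273) = 16*√597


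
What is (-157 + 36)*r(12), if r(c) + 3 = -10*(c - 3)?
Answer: 11253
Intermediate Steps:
r(c) = 27 - 10*c (r(c) = -3 - 10*(c - 3) = -3 - 10*(-3 + c) = -3 + (30 - 10*c) = 27 - 10*c)
(-157 + 36)*r(12) = (-157 + 36)*(27 - 10*12) = -121*(27 - 120) = -121*(-93) = 11253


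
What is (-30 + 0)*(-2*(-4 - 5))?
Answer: -540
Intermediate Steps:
(-30 + 0)*(-2*(-4 - 5)) = -(-60)*(-9) = -30*18 = -540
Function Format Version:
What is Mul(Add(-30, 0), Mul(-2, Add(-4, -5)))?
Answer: -540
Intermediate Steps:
Mul(Add(-30, 0), Mul(-2, Add(-4, -5))) = Mul(-30, Mul(-2, -9)) = Mul(-30, 18) = -540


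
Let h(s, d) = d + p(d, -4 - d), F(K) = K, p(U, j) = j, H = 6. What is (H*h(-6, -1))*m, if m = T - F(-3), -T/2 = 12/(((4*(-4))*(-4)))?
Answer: -63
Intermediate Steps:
T = -3/8 (T = -24/((4*(-4))*(-4)) = -24/((-16*(-4))) = -24/64 = -2*3/16 = -3/8 ≈ -0.37500)
h(s, d) = -4 (h(s, d) = d + (-4 - d) = -4)
m = 21/8 (m = -3/8 - 1*(-3) = -3/8 + 3 = 21/8 ≈ 2.6250)
(H*h(-6, -1))*m = (6*(-4))*(21/8) = -24*21/8 = -63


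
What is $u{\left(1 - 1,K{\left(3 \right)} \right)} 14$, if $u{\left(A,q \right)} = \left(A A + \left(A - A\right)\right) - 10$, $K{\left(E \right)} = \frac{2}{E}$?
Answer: $-140$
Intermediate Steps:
$u{\left(A,q \right)} = -10 + A^{2}$ ($u{\left(A,q \right)} = \left(A^{2} + 0\right) - 10 = A^{2} - 10 = -10 + A^{2}$)
$u{\left(1 - 1,K{\left(3 \right)} \right)} 14 = \left(-10 + \left(1 - 1\right)^{2}\right) 14 = \left(-10 + 0^{2}\right) 14 = \left(-10 + 0\right) 14 = \left(-10\right) 14 = -140$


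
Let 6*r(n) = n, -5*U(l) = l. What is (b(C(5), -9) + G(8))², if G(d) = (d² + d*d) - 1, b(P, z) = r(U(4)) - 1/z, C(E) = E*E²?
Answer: 32649796/2025 ≈ 16123.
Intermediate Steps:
U(l) = -l/5
r(n) = n/6
C(E) = E³
b(P, z) = -2/15 - 1/z (b(P, z) = (-⅕*4)/6 - 1/z = (⅙)*(-⅘) - 1/z = -2/15 - 1/z)
G(d) = -1 + 2*d² (G(d) = (d² + d²) - 1 = 2*d² - 1 = -1 + 2*d²)
(b(C(5), -9) + G(8))² = ((-2/15 - 1/(-9)) + (-1 + 2*8²))² = ((-2/15 - 1*(-⅑)) + (-1 + 2*64))² = ((-2/15 + ⅑) + (-1 + 128))² = (-1/45 + 127)² = (5714/45)² = 32649796/2025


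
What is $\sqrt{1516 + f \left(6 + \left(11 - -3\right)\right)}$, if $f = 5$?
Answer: $4 \sqrt{101} \approx 40.2$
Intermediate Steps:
$\sqrt{1516 + f \left(6 + \left(11 - -3\right)\right)} = \sqrt{1516 + 5 \left(6 + \left(11 - -3\right)\right)} = \sqrt{1516 + 5 \left(6 + \left(11 + 3\right)\right)} = \sqrt{1516 + 5 \left(6 + 14\right)} = \sqrt{1516 + 5 \cdot 20} = \sqrt{1516 + 100} = \sqrt{1616} = 4 \sqrt{101}$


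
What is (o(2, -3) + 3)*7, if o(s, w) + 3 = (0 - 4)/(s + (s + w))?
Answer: -28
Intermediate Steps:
o(s, w) = -3 - 4/(w + 2*s) (o(s, w) = -3 + (0 - 4)/(s + (s + w)) = -3 - 4/(w + 2*s))
(o(2, -3) + 3)*7 = ((-4 - 6*2 - 3*(-3))/(-3 + 2*2) + 3)*7 = ((-4 - 12 + 9)/(-3 + 4) + 3)*7 = (-7/1 + 3)*7 = (1*(-7) + 3)*7 = (-7 + 3)*7 = -4*7 = -28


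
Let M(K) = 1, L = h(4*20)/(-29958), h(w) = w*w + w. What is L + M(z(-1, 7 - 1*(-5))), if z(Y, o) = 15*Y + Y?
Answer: 3913/4993 ≈ 0.78370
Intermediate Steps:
z(Y, o) = 16*Y
h(w) = w + w² (h(w) = w² + w = w + w²)
L = -1080/4993 (L = ((4*20)*(1 + 4*20))/(-29958) = (80*(1 + 80))*(-1/29958) = (80*81)*(-1/29958) = 6480*(-1/29958) = -1080/4993 ≈ -0.21630)
L + M(z(-1, 7 - 1*(-5))) = -1080/4993 + 1 = 3913/4993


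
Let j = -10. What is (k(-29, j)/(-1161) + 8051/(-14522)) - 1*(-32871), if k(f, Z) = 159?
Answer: 184731594791/5620014 ≈ 32870.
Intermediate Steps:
(k(-29, j)/(-1161) + 8051/(-14522)) - 1*(-32871) = (159/(-1161) + 8051/(-14522)) - 1*(-32871) = (159*(-1/1161) + 8051*(-1/14522)) + 32871 = (-53/387 - 8051/14522) + 32871 = -3885403/5620014 + 32871 = 184731594791/5620014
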